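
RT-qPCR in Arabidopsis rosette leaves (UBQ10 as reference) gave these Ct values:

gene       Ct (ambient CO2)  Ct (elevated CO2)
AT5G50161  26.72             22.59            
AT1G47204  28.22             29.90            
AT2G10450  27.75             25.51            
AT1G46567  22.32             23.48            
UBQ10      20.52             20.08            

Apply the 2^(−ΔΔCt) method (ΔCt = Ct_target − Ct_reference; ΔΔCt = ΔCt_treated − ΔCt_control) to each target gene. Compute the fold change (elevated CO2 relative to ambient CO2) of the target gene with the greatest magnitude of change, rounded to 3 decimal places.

12.906

AT5G50161: ΔΔCt = (22.59−20.08) − (26.72−20.52) = 2.51 − 6.20 = -3.69; fold change = 2^3.69 = 12.906
AT1G47204: ΔΔCt = (29.90−20.08) − (28.22−20.52) = 9.82 − 7.70 = 2.12; fold change = 2^-2.12 = 0.230
AT2G10450: ΔΔCt = (25.51−20.08) − (27.75−20.52) = 5.43 − 7.23 = -1.80; fold change = 2^1.80 = 3.482
AT1G46567: ΔΔCt = (23.48−20.08) − (22.32−20.52) = 3.40 − 1.80 = 1.60; fold change = 2^-1.60 = 0.330
AT5G50161 has the largest |ΔΔCt| = 3.69.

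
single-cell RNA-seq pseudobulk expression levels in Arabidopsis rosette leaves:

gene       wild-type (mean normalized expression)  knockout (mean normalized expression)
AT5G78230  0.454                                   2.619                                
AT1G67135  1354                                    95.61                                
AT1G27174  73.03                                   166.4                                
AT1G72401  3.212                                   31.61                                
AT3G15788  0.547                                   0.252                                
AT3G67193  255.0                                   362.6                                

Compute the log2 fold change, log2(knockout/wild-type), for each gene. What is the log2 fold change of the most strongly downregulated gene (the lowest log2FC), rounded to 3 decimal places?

-3.824

log2(2.619/0.454) = 2.528  (AT5G78230)
log2(95.61/1354) = -3.824  (AT1G67135)
log2(166.4/73.03) = 1.188  (AT1G27174)
log2(31.61/3.212) = 3.299  (AT1G72401)
log2(0.252/0.547) = -1.118  (AT3G15788)
log2(362.6/255.0) = 0.508  (AT3G67193)
AT1G67135 is most strongly downregulated.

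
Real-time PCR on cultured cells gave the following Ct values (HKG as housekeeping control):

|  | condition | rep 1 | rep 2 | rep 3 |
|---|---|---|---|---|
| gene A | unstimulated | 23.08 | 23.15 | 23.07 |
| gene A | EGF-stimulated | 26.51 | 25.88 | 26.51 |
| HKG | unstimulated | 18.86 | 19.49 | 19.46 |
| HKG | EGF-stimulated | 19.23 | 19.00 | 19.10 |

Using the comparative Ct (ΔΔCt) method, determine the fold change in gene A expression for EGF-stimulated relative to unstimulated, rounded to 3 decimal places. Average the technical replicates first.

0.097

Mean Ct: gene A unstimulated 23.100; gene A EGF-stimulated 26.300; HKG unstimulated 19.270; HKG EGF-stimulated 19.110
ΔCt(unstimulated) = 23.100 − 19.270 = 3.830
ΔCt(EGF-stimulated) = 26.300 − 19.110 = 7.190
ΔΔCt = 7.190 − 3.830 = 3.360
Fold change = 2^(−3.360) = 0.0974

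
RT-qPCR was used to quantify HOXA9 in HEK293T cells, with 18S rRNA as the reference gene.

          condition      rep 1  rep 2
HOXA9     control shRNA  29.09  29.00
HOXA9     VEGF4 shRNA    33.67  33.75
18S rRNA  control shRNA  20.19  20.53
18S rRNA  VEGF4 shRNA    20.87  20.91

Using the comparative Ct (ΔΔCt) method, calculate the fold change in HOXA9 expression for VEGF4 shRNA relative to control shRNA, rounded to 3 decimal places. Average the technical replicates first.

0.057

Mean Ct: HOXA9 control shRNA 29.045; HOXA9 VEGF4 shRNA 33.710; 18S rRNA control shRNA 20.360; 18S rRNA VEGF4 shRNA 20.890
ΔCt(control shRNA) = 29.045 − 20.360 = 8.685
ΔCt(VEGF4 shRNA) = 33.710 − 20.890 = 12.820
ΔΔCt = 12.820 − 8.685 = 4.135
Fold change = 2^(−4.135) = 0.0569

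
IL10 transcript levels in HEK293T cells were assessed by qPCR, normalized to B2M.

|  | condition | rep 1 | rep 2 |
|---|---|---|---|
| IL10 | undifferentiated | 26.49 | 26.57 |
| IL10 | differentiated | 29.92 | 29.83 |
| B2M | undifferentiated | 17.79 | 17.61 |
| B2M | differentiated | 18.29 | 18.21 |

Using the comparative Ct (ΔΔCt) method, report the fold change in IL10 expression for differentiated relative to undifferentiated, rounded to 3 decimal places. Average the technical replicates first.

Mean Ct: IL10 undifferentiated 26.530; IL10 differentiated 29.875; B2M undifferentiated 17.700; B2M differentiated 18.250
ΔCt(undifferentiated) = 26.530 − 17.700 = 8.830
ΔCt(differentiated) = 29.875 − 18.250 = 11.625
ΔΔCt = 11.625 − 8.830 = 2.795
Fold change = 2^(−2.795) = 0.1441

0.144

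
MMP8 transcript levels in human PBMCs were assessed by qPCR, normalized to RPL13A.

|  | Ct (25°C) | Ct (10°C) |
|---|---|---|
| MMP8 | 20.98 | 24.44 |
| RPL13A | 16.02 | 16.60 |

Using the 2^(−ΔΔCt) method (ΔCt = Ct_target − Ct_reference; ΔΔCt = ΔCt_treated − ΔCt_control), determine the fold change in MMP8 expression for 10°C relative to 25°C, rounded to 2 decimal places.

ΔCt(25°C) = 20.980 − 16.020 = 4.960
ΔCt(10°C) = 24.440 − 16.600 = 7.840
ΔΔCt = 7.840 − 4.960 = 2.880
Fold change = 2^(−2.880) = 0.136

0.14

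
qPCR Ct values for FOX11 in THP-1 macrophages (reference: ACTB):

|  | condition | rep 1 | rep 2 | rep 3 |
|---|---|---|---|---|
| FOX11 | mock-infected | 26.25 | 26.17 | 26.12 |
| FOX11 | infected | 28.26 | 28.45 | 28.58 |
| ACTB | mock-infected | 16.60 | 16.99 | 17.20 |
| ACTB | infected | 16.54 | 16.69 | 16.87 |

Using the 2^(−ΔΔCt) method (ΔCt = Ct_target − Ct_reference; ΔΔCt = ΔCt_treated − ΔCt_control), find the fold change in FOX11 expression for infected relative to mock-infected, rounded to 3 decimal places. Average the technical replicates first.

Mean Ct: FOX11 mock-infected 26.180; FOX11 infected 28.430; ACTB mock-infected 16.930; ACTB infected 16.700
ΔCt(mock-infected) = 26.180 − 16.930 = 9.250
ΔCt(infected) = 28.430 − 16.700 = 11.730
ΔΔCt = 11.730 − 9.250 = 2.480
Fold change = 2^(−2.480) = 0.1792

0.179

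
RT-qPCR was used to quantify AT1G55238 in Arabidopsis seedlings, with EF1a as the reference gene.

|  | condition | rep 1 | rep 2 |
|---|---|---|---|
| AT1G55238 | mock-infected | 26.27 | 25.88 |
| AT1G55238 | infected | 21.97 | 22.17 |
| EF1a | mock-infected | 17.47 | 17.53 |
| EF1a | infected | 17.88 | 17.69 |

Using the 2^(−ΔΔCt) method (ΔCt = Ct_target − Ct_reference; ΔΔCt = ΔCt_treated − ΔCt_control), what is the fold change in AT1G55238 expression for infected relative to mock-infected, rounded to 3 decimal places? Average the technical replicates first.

19.562

Mean Ct: AT1G55238 mock-infected 26.075; AT1G55238 infected 22.070; EF1a mock-infected 17.500; EF1a infected 17.785
ΔCt(mock-infected) = 26.075 − 17.500 = 8.575
ΔCt(infected) = 22.070 − 17.785 = 4.285
ΔΔCt = 4.285 − 8.575 = -4.290
Fold change = 2^(−(-4.290)) = 2^4.290 = 19.5622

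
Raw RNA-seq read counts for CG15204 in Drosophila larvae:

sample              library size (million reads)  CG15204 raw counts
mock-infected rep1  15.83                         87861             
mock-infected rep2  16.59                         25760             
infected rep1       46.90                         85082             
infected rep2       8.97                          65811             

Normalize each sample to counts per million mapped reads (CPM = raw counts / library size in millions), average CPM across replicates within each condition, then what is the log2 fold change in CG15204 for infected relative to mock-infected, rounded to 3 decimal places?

0.365

CPM(mock-infected rep1) = 87861 / 15.83 = 5550.2843
CPM(mock-infected rep2) = 25760 / 16.59 = 1552.7426
CPM(infected rep1) = 85082 / 46.90 = 1814.1151
CPM(infected rep2) = 65811 / 8.97 = 7336.7893
mean CPM(mock-infected) = 3551.5134; mean CPM(infected) = 4575.4522
Fold change = 4575.4522 / 3551.5134 = 1.28831
log2(1.28831) = 0.3655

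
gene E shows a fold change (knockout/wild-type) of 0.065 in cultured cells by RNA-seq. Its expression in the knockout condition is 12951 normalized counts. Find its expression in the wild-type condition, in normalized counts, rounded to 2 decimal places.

wild-type expression = 12951 / 0.065 = 199246.15

199246.15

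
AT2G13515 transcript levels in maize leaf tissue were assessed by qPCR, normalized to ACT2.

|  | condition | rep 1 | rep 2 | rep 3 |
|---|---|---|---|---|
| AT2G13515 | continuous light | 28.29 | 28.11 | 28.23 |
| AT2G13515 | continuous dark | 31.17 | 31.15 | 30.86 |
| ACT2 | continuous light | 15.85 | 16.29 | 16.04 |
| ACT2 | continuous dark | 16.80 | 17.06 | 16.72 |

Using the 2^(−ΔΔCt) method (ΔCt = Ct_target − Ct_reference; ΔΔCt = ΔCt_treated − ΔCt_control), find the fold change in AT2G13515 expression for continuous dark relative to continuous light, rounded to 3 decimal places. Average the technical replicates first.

Mean Ct: AT2G13515 continuous light 28.210; AT2G13515 continuous dark 31.060; ACT2 continuous light 16.060; ACT2 continuous dark 16.860
ΔCt(continuous light) = 28.210 − 16.060 = 12.150
ΔCt(continuous dark) = 31.060 − 16.860 = 14.200
ΔΔCt = 14.200 − 12.150 = 2.050
Fold change = 2^(−2.050) = 0.2415

0.241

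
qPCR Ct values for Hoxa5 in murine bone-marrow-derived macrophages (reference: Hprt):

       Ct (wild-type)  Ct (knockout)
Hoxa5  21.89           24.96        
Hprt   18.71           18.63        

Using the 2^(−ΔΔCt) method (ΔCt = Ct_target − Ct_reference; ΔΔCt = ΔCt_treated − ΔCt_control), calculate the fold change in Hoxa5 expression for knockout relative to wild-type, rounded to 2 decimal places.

0.11

ΔCt(wild-type) = 21.890 − 18.710 = 3.180
ΔCt(knockout) = 24.960 − 18.630 = 6.330
ΔΔCt = 6.330 − 3.180 = 3.150
Fold change = 2^(−3.150) = 0.113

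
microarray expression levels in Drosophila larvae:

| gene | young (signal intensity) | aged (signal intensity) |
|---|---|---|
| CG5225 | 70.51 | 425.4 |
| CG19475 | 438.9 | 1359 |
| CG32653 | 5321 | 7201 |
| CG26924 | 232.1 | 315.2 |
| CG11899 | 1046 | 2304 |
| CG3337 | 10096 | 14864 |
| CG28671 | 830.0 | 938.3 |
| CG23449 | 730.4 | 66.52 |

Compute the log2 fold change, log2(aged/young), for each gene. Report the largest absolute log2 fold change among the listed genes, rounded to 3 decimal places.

log2(425.4/70.51) = 2.593  (CG5225)
log2(1359/438.9) = 1.631  (CG19475)
log2(7201/5321) = 0.436  (CG32653)
log2(315.2/232.1) = 0.442  (CG26924)
log2(2304/1046) = 1.139  (CG11899)
log2(14864/10096) = 0.558  (CG3337)
log2(938.3/830.0) = 0.177  (CG28671)
log2(66.52/730.4) = -3.457  (CG23449)
The largest magnitude belongs to CG23449.

3.457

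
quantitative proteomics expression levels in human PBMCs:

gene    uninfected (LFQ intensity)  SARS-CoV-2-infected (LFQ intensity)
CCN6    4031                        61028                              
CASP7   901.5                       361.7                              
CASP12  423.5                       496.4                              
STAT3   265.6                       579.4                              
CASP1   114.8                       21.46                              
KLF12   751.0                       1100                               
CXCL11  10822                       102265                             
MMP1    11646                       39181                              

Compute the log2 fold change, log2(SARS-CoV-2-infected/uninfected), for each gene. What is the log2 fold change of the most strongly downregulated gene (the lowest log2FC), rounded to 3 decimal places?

-2.419

log2(61028/4031) = 3.920  (CCN6)
log2(361.7/901.5) = -1.318  (CASP7)
log2(496.4/423.5) = 0.229  (CASP12)
log2(579.4/265.6) = 1.125  (STAT3)
log2(21.46/114.8) = -2.419  (CASP1)
log2(1100/751.0) = 0.551  (KLF12)
log2(102265/10822) = 3.240  (CXCL11)
log2(39181/11646) = 1.750  (MMP1)
CASP1 is most strongly downregulated.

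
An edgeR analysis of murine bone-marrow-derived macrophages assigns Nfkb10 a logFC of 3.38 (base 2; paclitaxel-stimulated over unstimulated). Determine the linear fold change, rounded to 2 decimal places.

10.41

Fold change = 2^(3.38) = 10.411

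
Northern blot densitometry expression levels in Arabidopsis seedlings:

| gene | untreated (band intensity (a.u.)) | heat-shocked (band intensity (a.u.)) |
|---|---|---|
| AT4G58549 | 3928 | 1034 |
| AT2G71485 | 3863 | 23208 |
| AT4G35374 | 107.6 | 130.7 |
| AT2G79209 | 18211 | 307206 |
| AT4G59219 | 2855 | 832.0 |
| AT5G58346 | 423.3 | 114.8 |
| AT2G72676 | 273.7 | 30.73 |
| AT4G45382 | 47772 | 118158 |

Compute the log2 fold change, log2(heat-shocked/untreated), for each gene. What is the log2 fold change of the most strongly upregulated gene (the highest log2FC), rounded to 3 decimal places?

log2(1034/3928) = -1.926  (AT4G58549)
log2(23208/3863) = 2.587  (AT2G71485)
log2(130.7/107.6) = 0.281  (AT4G35374)
log2(307206/18211) = 4.076  (AT2G79209)
log2(832.0/2855) = -1.779  (AT4G59219)
log2(114.8/423.3) = -1.883  (AT5G58346)
log2(30.73/273.7) = -3.155  (AT2G72676)
log2(118158/47772) = 1.306  (AT4G45382)
AT2G79209 is most strongly upregulated.

4.076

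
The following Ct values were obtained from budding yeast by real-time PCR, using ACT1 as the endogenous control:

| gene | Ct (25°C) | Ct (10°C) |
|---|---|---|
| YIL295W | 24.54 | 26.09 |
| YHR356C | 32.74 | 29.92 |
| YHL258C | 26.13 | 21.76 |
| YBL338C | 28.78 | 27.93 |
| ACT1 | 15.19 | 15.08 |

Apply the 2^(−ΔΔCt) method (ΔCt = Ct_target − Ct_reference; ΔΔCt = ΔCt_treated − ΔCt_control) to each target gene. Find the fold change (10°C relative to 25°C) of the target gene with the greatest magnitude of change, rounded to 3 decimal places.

19.160

YIL295W: ΔΔCt = (26.09−15.08) − (24.54−15.19) = 11.01 − 9.35 = 1.66; fold change = 2^-1.66 = 0.316
YHR356C: ΔΔCt = (29.92−15.08) − (32.74−15.19) = 14.84 − 17.55 = -2.71; fold change = 2^2.71 = 6.543
YHL258C: ΔΔCt = (21.76−15.08) − (26.13−15.19) = 6.68 − 10.94 = -4.26; fold change = 2^4.26 = 19.160
YBL338C: ΔΔCt = (27.93−15.08) − (28.78−15.19) = 12.85 − 13.59 = -0.74; fold change = 2^0.74 = 1.670
YHL258C has the largest |ΔΔCt| = 4.26.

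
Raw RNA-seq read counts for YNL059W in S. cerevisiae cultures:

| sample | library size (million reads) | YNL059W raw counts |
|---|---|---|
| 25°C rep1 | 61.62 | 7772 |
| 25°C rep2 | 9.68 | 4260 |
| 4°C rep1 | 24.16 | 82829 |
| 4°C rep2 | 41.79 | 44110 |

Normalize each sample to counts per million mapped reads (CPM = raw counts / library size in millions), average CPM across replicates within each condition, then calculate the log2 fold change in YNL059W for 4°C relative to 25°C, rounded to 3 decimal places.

2.985

CPM(25°C rep1) = 7772 / 61.62 = 126.1279
CPM(25°C rep2) = 4260 / 9.68 = 440.0826
CPM(4°C rep1) = 82829 / 24.16 = 3428.3526
CPM(4°C rep2) = 44110 / 41.79 = 1055.5157
mean CPM(25°C) = 283.1053; mean CPM(4°C) = 2241.9342
Fold change = 2241.9342 / 283.1053 = 7.91908
log2(7.91908) = 2.9853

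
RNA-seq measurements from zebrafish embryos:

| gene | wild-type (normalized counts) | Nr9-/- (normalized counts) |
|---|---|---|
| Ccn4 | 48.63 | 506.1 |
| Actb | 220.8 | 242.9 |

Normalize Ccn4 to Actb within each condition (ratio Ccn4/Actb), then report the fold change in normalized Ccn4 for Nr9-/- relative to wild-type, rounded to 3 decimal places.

Ccn4/Actb (wild-type) = 48.63 / 220.8 = 0.22024
Ccn4/Actb (Nr9-/-) = 506.1 / 242.9 = 2.0836
Fold change = 2.0836 / 0.22024 = 9.4603

9.460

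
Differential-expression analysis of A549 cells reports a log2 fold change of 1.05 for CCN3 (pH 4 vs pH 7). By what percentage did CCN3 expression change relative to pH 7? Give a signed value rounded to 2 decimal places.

Fold change = 2^(1.05) = 2.0705
Percent change = (FC − 1) × 100% = (2.0705 − 1) × 100 = 107.05%

107.05%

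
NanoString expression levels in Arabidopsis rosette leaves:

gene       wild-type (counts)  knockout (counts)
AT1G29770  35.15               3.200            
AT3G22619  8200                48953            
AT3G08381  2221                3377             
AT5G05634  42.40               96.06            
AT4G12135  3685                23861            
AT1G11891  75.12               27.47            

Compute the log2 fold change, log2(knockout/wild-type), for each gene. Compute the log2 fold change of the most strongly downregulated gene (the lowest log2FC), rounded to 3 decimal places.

log2(3.200/35.15) = -3.457  (AT1G29770)
log2(48953/8200) = 2.578  (AT3G22619)
log2(3377/2221) = 0.605  (AT3G08381)
log2(96.06/42.40) = 1.180  (AT5G05634)
log2(23861/3685) = 2.695  (AT4G12135)
log2(27.47/75.12) = -1.451  (AT1G11891)
AT1G29770 is most strongly downregulated.

-3.457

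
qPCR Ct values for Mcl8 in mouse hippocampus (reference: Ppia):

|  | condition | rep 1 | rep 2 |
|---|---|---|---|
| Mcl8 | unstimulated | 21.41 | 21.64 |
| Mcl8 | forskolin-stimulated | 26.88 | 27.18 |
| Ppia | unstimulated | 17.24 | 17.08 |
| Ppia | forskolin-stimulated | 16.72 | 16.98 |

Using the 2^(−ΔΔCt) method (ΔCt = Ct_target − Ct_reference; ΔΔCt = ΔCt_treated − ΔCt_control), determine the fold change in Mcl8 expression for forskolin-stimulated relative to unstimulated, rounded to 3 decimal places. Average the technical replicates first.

Mean Ct: Mcl8 unstimulated 21.525; Mcl8 forskolin-stimulated 27.030; Ppia unstimulated 17.160; Ppia forskolin-stimulated 16.850
ΔCt(unstimulated) = 21.525 − 17.160 = 4.365
ΔCt(forskolin-stimulated) = 27.030 − 16.850 = 10.180
ΔΔCt = 10.180 − 4.365 = 5.815
Fold change = 2^(−5.815) = 0.0178

0.018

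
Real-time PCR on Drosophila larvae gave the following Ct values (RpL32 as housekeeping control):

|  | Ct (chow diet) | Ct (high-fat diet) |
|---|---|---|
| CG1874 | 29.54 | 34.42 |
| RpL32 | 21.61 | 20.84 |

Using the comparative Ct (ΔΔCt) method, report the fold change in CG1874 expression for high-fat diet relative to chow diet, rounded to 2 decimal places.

0.02

ΔCt(chow diet) = 29.540 − 21.610 = 7.930
ΔCt(high-fat diet) = 34.420 − 20.840 = 13.580
ΔΔCt = 13.580 − 7.930 = 5.650
Fold change = 2^(−5.650) = 0.020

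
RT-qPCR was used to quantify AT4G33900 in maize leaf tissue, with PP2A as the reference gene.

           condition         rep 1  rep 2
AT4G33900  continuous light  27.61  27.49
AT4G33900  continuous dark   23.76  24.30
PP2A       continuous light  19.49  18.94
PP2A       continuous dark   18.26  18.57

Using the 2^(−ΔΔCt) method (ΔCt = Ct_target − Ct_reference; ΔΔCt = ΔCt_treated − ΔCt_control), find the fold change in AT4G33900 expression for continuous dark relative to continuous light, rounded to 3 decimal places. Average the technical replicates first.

Mean Ct: AT4G33900 continuous light 27.550; AT4G33900 continuous dark 24.030; PP2A continuous light 19.215; PP2A continuous dark 18.415
ΔCt(continuous light) = 27.550 − 19.215 = 8.335
ΔCt(continuous dark) = 24.030 − 18.415 = 5.615
ΔΔCt = 5.615 − 8.335 = -2.720
Fold change = 2^(−(-2.720)) = 2^2.720 = 6.5887

6.589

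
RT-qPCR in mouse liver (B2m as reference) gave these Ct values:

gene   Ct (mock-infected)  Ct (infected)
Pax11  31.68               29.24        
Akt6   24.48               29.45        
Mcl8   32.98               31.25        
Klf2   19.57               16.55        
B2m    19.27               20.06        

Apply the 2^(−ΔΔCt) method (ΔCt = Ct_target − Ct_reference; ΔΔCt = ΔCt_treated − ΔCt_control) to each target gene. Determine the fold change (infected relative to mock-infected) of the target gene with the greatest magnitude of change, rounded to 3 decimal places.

Pax11: ΔΔCt = (29.24−20.06) − (31.68−19.27) = 9.18 − 12.41 = -3.23; fold change = 2^3.23 = 9.383
Akt6: ΔΔCt = (29.45−20.06) − (24.48−19.27) = 9.39 − 5.21 = 4.18; fold change = 2^-4.18 = 0.055
Mcl8: ΔΔCt = (31.25−20.06) − (32.98−19.27) = 11.19 − 13.71 = -2.52; fold change = 2^2.52 = 5.736
Klf2: ΔΔCt = (16.55−20.06) − (19.57−19.27) = -3.51 − 0.30 = -3.81; fold change = 2^3.81 = 14.026
Akt6 has the largest |ΔΔCt| = 4.18.

0.055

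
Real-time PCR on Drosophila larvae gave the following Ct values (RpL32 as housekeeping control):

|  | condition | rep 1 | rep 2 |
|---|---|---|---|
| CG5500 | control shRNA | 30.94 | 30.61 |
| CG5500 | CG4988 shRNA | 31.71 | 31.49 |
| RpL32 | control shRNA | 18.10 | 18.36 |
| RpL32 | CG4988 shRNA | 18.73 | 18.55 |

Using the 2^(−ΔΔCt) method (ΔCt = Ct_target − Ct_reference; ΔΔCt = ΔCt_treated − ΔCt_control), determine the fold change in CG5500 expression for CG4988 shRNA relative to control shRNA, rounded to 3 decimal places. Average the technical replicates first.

Mean Ct: CG5500 control shRNA 30.775; CG5500 CG4988 shRNA 31.600; RpL32 control shRNA 18.230; RpL32 CG4988 shRNA 18.640
ΔCt(control shRNA) = 30.775 − 18.230 = 12.545
ΔCt(CG4988 shRNA) = 31.600 − 18.640 = 12.960
ΔΔCt = 12.960 − 12.545 = 0.415
Fold change = 2^(−0.415) = 0.7500

0.750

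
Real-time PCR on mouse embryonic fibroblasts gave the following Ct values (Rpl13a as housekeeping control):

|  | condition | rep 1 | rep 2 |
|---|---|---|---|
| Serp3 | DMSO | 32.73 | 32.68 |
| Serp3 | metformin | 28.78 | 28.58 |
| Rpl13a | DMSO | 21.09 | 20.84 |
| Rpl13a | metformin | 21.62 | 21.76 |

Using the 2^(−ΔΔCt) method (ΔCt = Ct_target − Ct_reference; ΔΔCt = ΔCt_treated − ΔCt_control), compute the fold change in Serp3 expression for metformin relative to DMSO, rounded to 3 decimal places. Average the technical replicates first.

26.909

Mean Ct: Serp3 DMSO 32.705; Serp3 metformin 28.680; Rpl13a DMSO 20.965; Rpl13a metformin 21.690
ΔCt(DMSO) = 32.705 − 20.965 = 11.740
ΔCt(metformin) = 28.680 − 21.690 = 6.990
ΔΔCt = 6.990 − 11.740 = -4.750
Fold change = 2^(−(-4.750)) = 2^4.750 = 26.9087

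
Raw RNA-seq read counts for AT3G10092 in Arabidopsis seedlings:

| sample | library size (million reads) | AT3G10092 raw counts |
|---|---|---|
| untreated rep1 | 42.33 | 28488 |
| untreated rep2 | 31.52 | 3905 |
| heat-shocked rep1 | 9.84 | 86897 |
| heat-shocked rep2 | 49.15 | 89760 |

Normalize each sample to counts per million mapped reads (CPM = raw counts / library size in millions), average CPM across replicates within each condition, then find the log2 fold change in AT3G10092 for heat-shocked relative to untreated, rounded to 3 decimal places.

3.741

CPM(untreated rep1) = 28488 / 42.33 = 672.9979
CPM(untreated rep2) = 3905 / 31.52 = 123.8896
CPM(heat-shocked rep1) = 86897 / 9.84 = 8830.9959
CPM(heat-shocked rep2) = 89760 / 49.15 = 1826.2462
mean CPM(untreated) = 398.4437; mean CPM(heat-shocked) = 5328.6211
Fold change = 5328.6211 / 398.4437 = 13.37358
log2(13.37358) = 3.7413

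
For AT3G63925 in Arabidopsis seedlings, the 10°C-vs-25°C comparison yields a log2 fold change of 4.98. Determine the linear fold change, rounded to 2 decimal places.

31.56

Fold change = 2^(4.98) = 31.559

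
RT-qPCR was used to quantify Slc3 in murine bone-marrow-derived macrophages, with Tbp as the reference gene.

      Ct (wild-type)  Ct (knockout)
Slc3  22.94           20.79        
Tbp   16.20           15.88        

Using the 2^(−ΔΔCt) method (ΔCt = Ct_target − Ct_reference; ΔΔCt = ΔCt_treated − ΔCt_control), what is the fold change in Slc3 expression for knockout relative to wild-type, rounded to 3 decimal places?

3.555

ΔCt(wild-type) = 22.940 − 16.200 = 6.740
ΔCt(knockout) = 20.790 − 15.880 = 4.910
ΔΔCt = 4.910 − 6.740 = -1.830
Fold change = 2^(−(-1.830)) = 2^1.830 = 3.5554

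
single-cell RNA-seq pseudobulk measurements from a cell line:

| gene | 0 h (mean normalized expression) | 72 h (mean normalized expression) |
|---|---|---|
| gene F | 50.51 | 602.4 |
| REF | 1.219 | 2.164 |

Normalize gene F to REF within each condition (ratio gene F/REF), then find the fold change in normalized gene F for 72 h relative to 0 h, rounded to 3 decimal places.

6.718

gene F/REF (0 h) = 50.51 / 1.219 = 41.436
gene F/REF (72 h) = 602.4 / 2.164 = 278.37
Fold change = 278.37 / 41.436 = 6.7182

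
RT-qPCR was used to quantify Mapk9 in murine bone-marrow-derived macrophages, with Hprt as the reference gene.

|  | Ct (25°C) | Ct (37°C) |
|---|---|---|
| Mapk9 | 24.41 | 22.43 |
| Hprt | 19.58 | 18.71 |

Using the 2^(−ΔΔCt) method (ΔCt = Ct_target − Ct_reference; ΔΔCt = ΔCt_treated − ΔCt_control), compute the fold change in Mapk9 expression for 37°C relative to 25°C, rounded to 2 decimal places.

ΔCt(25°C) = 24.410 − 19.580 = 4.830
ΔCt(37°C) = 22.430 − 18.710 = 3.720
ΔΔCt = 3.720 − 4.830 = -1.110
Fold change = 2^(−(-1.110)) = 2^1.110 = 2.158

2.16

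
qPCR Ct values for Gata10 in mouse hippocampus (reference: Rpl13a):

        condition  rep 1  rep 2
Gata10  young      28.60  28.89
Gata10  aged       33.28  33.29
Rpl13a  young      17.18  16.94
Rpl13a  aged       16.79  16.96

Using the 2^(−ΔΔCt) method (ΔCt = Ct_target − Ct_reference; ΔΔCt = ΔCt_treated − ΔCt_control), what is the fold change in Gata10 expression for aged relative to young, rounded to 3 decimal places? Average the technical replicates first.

Mean Ct: Gata10 young 28.745; Gata10 aged 33.285; Rpl13a young 17.060; Rpl13a aged 16.875
ΔCt(young) = 28.745 − 17.060 = 11.685
ΔCt(aged) = 33.285 − 16.875 = 16.410
ΔΔCt = 16.410 − 11.685 = 4.725
Fold change = 2^(−4.725) = 0.0378

0.038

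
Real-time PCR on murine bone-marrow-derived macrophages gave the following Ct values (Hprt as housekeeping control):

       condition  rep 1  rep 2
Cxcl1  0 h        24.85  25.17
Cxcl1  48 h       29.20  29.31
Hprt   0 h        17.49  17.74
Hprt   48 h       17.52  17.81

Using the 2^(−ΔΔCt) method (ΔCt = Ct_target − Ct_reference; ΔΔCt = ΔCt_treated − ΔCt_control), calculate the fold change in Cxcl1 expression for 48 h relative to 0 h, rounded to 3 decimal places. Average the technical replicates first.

Mean Ct: Cxcl1 0 h 25.010; Cxcl1 48 h 29.255; Hprt 0 h 17.615; Hprt 48 h 17.665
ΔCt(0 h) = 25.010 − 17.615 = 7.395
ΔCt(48 h) = 29.255 − 17.665 = 11.590
ΔΔCt = 11.590 − 7.395 = 4.195
Fold change = 2^(−4.195) = 0.0546

0.055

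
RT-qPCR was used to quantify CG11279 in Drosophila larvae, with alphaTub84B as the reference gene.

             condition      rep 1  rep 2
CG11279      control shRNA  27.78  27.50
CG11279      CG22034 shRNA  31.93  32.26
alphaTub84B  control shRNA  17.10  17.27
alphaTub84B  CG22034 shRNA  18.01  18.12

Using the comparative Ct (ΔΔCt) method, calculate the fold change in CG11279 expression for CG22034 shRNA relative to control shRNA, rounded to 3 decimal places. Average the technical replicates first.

0.084

Mean Ct: CG11279 control shRNA 27.640; CG11279 CG22034 shRNA 32.095; alphaTub84B control shRNA 17.185; alphaTub84B CG22034 shRNA 18.065
ΔCt(control shRNA) = 27.640 − 17.185 = 10.455
ΔCt(CG22034 shRNA) = 32.095 − 18.065 = 14.030
ΔΔCt = 14.030 − 10.455 = 3.575
Fold change = 2^(−3.575) = 0.0839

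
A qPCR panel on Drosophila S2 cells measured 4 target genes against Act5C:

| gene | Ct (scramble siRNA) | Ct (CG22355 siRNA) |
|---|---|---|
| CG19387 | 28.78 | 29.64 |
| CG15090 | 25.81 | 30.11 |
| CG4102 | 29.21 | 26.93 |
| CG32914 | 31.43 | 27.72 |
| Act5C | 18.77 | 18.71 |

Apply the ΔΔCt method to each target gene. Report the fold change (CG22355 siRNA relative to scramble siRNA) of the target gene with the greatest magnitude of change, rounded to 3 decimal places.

0.049

CG19387: ΔΔCt = (29.64−18.71) − (28.78−18.77) = 10.93 − 10.01 = 0.92; fold change = 2^-0.92 = 0.529
CG15090: ΔΔCt = (30.11−18.71) − (25.81−18.77) = 11.40 − 7.04 = 4.36; fold change = 2^-4.36 = 0.049
CG4102: ΔΔCt = (26.93−18.71) − (29.21−18.77) = 8.22 − 10.44 = -2.22; fold change = 2^2.22 = 4.659
CG32914: ΔΔCt = (27.72−18.71) − (31.43−18.77) = 9.01 − 12.66 = -3.65; fold change = 2^3.65 = 12.553
CG15090 has the largest |ΔΔCt| = 4.36.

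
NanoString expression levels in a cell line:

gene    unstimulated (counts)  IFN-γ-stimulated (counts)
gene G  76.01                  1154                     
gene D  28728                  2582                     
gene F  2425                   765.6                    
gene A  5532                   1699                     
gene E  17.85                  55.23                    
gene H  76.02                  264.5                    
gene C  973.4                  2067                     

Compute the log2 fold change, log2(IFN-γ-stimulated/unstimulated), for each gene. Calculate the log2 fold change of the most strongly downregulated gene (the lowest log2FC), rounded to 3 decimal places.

log2(1154/76.01) = 3.924  (gene G)
log2(2582/28728) = -3.476  (gene D)
log2(765.6/2425) = -1.663  (gene F)
log2(1699/5532) = -1.703  (gene A)
log2(55.23/17.85) = 1.630  (gene E)
log2(264.5/76.02) = 1.799  (gene H)
log2(2067/973.4) = 1.086  (gene C)
gene D is most strongly downregulated.

-3.476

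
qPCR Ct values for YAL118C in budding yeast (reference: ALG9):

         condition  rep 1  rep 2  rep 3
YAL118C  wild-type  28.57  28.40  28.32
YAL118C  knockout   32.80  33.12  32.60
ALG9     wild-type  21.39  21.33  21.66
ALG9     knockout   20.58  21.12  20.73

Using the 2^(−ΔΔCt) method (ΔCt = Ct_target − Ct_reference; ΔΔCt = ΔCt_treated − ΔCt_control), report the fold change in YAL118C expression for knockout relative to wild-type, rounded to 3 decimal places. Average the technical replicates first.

Mean Ct: YAL118C wild-type 28.430; YAL118C knockout 32.840; ALG9 wild-type 21.460; ALG9 knockout 20.810
ΔCt(wild-type) = 28.430 − 21.460 = 6.970
ΔCt(knockout) = 32.840 − 20.810 = 12.030
ΔΔCt = 12.030 − 6.970 = 5.060
Fold change = 2^(−5.060) = 0.0300

0.030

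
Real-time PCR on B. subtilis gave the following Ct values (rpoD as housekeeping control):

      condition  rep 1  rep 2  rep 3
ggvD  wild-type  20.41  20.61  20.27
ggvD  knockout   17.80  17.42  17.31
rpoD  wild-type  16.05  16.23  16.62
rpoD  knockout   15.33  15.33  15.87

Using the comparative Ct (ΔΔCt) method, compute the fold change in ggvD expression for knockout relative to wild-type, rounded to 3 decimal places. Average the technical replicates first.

Mean Ct: ggvD wild-type 20.430; ggvD knockout 17.510; rpoD wild-type 16.300; rpoD knockout 15.510
ΔCt(wild-type) = 20.430 − 16.300 = 4.130
ΔCt(knockout) = 17.510 − 15.510 = 2.000
ΔΔCt = 2.000 − 4.130 = -2.130
Fold change = 2^(−(-2.130)) = 2^2.130 = 4.3772

4.377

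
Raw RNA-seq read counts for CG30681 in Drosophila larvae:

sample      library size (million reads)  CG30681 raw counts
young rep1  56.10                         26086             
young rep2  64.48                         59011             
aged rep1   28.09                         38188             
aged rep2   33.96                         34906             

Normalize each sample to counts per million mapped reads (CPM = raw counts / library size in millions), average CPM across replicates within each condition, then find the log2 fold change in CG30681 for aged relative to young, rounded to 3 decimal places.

0.791

CPM(young rep1) = 26086 / 56.10 = 464.9911
CPM(young rep2) = 59011 / 64.48 = 915.1830
CPM(aged rep1) = 38188 / 28.09 = 1359.4874
CPM(aged rep2) = 34906 / 33.96 = 1027.8563
mean CPM(young) = 690.0870; mean CPM(aged) = 1193.6718
Fold change = 1193.6718 / 690.0870 = 1.72974
log2(1.72974) = 0.7906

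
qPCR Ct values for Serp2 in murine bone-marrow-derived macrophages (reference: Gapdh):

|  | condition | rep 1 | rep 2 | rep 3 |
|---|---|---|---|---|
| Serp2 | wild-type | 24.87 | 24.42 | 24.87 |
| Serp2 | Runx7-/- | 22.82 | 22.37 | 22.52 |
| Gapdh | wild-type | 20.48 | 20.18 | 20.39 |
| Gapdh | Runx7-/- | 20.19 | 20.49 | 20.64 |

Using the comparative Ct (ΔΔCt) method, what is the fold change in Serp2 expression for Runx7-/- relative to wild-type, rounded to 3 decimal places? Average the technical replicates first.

Mean Ct: Serp2 wild-type 24.720; Serp2 Runx7-/- 22.570; Gapdh wild-type 20.350; Gapdh Runx7-/- 20.440
ΔCt(wild-type) = 24.720 − 20.350 = 4.370
ΔCt(Runx7-/-) = 22.570 − 20.440 = 2.130
ΔΔCt = 2.130 − 4.370 = -2.240
Fold change = 2^(−(-2.240)) = 2^2.240 = 4.7240

4.724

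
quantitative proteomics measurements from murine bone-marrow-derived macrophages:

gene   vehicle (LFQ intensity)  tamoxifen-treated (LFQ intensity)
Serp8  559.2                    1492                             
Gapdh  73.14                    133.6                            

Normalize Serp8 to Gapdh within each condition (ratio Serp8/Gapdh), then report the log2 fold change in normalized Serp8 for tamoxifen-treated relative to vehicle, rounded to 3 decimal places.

0.547

Serp8/Gapdh (vehicle) = 559.2 / 73.14 = 7.6456
Serp8/Gapdh (tamoxifen-treated) = 1492 / 133.6 = 11.168
Fold change = 11.168 / 7.6456 = 1.4607
log2(1.4607) = 0.5466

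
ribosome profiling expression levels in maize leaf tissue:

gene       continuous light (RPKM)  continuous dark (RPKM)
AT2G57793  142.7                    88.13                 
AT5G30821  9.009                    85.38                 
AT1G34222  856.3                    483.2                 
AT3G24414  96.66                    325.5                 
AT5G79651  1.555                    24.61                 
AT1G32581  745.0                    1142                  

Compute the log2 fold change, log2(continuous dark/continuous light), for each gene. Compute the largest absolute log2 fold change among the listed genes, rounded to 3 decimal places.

log2(88.13/142.7) = -0.695  (AT2G57793)
log2(85.38/9.009) = 3.244  (AT5G30821)
log2(483.2/856.3) = -0.825  (AT1G34222)
log2(325.5/96.66) = 1.752  (AT3G24414)
log2(24.61/1.555) = 3.984  (AT5G79651)
log2(1142/745.0) = 0.616  (AT1G32581)
The largest magnitude belongs to AT5G79651.

3.984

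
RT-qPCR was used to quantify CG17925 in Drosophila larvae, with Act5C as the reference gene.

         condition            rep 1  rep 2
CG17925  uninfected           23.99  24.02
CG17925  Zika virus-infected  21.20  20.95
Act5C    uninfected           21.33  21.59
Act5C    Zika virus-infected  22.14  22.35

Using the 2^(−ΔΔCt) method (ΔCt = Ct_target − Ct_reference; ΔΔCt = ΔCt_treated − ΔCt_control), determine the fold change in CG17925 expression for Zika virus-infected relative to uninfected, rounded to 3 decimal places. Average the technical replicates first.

13.132

Mean Ct: CG17925 uninfected 24.005; CG17925 Zika virus-infected 21.075; Act5C uninfected 21.460; Act5C Zika virus-infected 22.245
ΔCt(uninfected) = 24.005 − 21.460 = 2.545
ΔCt(Zika virus-infected) = 21.075 − 22.245 = -1.170
ΔΔCt = -1.170 − 2.545 = -3.715
Fold change = 2^(−(-3.715)) = 2^3.715 = 13.1319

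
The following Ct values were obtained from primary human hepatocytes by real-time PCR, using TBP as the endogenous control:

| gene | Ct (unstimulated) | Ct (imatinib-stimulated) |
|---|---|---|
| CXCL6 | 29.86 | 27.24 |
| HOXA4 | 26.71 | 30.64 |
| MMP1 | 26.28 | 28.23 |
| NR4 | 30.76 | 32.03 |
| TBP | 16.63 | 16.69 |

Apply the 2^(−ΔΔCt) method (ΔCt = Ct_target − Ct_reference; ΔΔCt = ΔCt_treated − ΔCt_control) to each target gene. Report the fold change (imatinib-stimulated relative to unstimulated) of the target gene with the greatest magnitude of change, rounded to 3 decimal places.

0.068

CXCL6: ΔΔCt = (27.24−16.69) − (29.86−16.63) = 10.55 − 13.23 = -2.68; fold change = 2^2.68 = 6.409
HOXA4: ΔΔCt = (30.64−16.69) − (26.71−16.63) = 13.95 − 10.08 = 3.87; fold change = 2^-3.87 = 0.068
MMP1: ΔΔCt = (28.23−16.69) − (26.28−16.63) = 11.54 − 9.65 = 1.89; fold change = 2^-1.89 = 0.270
NR4: ΔΔCt = (32.03−16.69) − (30.76−16.63) = 15.34 − 14.13 = 1.21; fold change = 2^-1.21 = 0.432
HOXA4 has the largest |ΔΔCt| = 3.87.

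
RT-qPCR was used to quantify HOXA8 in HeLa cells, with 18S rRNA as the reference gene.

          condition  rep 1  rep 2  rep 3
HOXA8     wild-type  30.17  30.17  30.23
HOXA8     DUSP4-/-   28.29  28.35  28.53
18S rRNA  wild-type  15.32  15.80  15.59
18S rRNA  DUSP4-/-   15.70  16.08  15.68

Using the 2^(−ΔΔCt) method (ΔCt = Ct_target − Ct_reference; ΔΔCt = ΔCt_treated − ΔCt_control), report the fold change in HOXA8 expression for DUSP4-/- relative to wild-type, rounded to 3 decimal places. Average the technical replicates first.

4.141

Mean Ct: HOXA8 wild-type 30.190; HOXA8 DUSP4-/- 28.390; 18S rRNA wild-type 15.570; 18S rRNA DUSP4-/- 15.820
ΔCt(wild-type) = 30.190 − 15.570 = 14.620
ΔCt(DUSP4-/-) = 28.390 − 15.820 = 12.570
ΔΔCt = 12.570 − 14.620 = -2.050
Fold change = 2^(−(-2.050)) = 2^2.050 = 4.1411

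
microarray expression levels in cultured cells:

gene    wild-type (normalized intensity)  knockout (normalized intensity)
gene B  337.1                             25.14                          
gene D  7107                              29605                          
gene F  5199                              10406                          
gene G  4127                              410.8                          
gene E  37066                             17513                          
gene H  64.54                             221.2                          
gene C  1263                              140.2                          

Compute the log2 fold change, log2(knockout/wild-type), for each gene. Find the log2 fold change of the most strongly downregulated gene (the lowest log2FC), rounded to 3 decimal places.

-3.745

log2(25.14/337.1) = -3.745  (gene B)
log2(29605/7107) = 2.059  (gene D)
log2(10406/5199) = 1.001  (gene F)
log2(410.8/4127) = -3.329  (gene G)
log2(17513/37066) = -1.082  (gene E)
log2(221.2/64.54) = 1.777  (gene H)
log2(140.2/1263) = -3.171  (gene C)
gene B is most strongly downregulated.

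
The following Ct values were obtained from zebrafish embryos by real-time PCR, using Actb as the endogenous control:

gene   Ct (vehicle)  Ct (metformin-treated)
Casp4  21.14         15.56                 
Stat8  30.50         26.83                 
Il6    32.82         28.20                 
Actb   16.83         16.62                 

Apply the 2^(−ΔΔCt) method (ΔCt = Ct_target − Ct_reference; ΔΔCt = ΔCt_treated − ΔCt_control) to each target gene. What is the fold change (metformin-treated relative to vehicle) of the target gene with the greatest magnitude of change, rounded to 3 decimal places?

Casp4: ΔΔCt = (15.56−16.62) − (21.14−16.83) = -1.06 − 4.31 = -5.37; fold change = 2^5.37 = 41.355
Stat8: ΔΔCt = (26.83−16.62) − (30.50−16.83) = 10.21 − 13.67 = -3.46; fold change = 2^3.46 = 11.004
Il6: ΔΔCt = (28.20−16.62) − (32.82−16.83) = 11.58 − 15.99 = -4.41; fold change = 2^4.41 = 21.259
Casp4 has the largest |ΔΔCt| = 5.37.

41.355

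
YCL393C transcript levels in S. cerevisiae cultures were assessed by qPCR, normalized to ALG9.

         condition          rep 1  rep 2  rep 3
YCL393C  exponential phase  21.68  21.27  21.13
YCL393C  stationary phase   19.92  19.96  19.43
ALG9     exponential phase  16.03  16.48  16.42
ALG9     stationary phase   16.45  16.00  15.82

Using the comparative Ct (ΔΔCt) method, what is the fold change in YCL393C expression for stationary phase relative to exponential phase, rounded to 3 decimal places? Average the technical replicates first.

Mean Ct: YCL393C exponential phase 21.360; YCL393C stationary phase 19.770; ALG9 exponential phase 16.310; ALG9 stationary phase 16.090
ΔCt(exponential phase) = 21.360 − 16.310 = 5.050
ΔCt(stationary phase) = 19.770 − 16.090 = 3.680
ΔΔCt = 3.680 − 5.050 = -1.370
Fold change = 2^(−(-1.370)) = 2^1.370 = 2.5847

2.585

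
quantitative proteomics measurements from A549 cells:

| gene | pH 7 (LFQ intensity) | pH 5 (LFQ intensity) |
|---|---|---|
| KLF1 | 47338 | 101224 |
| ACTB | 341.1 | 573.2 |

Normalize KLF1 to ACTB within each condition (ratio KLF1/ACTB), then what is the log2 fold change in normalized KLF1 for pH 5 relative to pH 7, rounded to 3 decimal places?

KLF1/ACTB (pH 7) = 47338 / 341.1 = 138.78
KLF1/ACTB (pH 5) = 101224 / 573.2 = 176.59
Fold change = 176.59 / 138.78 = 1.2725
log2(1.2725) = 0.3476

0.348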